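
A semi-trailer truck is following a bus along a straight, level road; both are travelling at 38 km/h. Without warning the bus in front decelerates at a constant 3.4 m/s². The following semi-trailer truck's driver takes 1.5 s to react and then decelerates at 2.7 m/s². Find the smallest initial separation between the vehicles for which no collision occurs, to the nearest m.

Minimum gap ≈ 20 m

38 km/h ÷ 3.6 = 10.5556 m/s.
Leader travels v²/(2a_L) = 111.421 / 6.800 = 16.385 m before stopping.
Follower covers v·t_r = 10.5556 × 1.5 = 15.833 m while reacting, then v²/(2a_F) = 111.421 / 5.400 = 20.634 m while braking, for a total of 15.833 + 20.634 = 36.467 m.
Since a_F ≤ a_L and the follower starts braking later, the follower is never slower than the leader, so the closest approach is when both have stopped.
Minimum gap = 36.467 − 16.385 = 20.082 m.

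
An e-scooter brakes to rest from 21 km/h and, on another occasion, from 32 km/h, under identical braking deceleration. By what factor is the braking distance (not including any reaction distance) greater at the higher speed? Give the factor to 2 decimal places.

Braking distance d = v²/(2a), so with a fixed, d ∝ v².
Factor = (32/21)² = 1.5238² = 2.3220.

Factor ≈ 2.32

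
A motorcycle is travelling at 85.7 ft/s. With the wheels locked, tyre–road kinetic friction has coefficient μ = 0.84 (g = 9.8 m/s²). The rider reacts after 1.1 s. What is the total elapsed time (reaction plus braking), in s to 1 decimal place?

Total time ≈ 4.3 s

85.7 ft/s × 0.3048 = 26.1214 m/s.
a = μg = 0.84 × 9.8 = 8.232 m/s².
Braking time = v/a = 26.1214 / 8.232 = 3.173 s.
Total = 1.1 + 3.173 = 4.273 s.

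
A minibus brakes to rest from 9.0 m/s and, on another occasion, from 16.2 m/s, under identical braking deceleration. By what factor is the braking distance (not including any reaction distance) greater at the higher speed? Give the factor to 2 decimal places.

Braking distance d = v²/(2a), so with a fixed, d ∝ v².
Factor = (16.2/9.0)² = 1.8000² = 3.2400.

Factor ≈ 3.24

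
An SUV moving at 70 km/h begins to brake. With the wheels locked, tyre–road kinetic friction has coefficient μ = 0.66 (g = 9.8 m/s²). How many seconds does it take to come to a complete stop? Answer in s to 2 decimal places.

70 km/h ÷ 3.6 = 19.4444 m/s.
a = μg = 0.66 × 9.8 = 6.468 m/s².
Braking time = v/a = 19.4444 / 6.468 = 3.006 s.

Braking time ≈ 3.01 s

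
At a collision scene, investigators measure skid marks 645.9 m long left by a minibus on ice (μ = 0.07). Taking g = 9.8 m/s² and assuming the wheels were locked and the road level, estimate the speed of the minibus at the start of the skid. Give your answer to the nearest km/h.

Deceleration a = μg = 0.07 × 9.8 = 0.686 m/s².
v = √(2a·d) = √(2 × 0.686 × 645.9) = √886.175 = 29.7687 m/s.
= 29.7687 × 3.6 = 107.167 km/h.

Initial speed ≈ 107 km/h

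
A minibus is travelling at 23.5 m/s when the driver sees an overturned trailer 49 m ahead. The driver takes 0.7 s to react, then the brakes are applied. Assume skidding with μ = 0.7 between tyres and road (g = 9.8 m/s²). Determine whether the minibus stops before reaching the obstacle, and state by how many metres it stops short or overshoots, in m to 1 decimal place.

a = μg = 0.7 × 9.8 = 6.860 m/s².
Reaction distance = 23.5000 × 0.7 = 16.450 m.
Braking distance = v²/(2a) = 552.250 / 13.720 = 40.251 m.
Total stopping distance = 16.450 + 40.251 = 56.701 m, vs 49 m available — it cannot stop in time and overshoots by 56.701 − 49 = 7.701 m.

No — it overshoots by 7.7 m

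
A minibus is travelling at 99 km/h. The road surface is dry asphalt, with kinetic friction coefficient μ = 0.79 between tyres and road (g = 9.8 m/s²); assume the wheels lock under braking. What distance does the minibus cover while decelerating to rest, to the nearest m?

Braking distance ≈ 49 m

99 km/h ÷ 3.6 = 27.5000 m/s.
a = μg = 0.79 × 9.8 = 7.742 m/s².
Braking distance = v²/(2a) = 27.5000² / (2 × 7.742) = 756.250 / 15.484 = 48.841 m.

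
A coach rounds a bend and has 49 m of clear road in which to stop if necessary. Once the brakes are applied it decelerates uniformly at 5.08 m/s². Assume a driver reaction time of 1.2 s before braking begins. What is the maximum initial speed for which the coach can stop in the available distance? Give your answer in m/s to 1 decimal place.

Stopping distance: v·t_r + v²/(2a) = 49 with t_r = 1.2 s and a = 5.080 m/s².
So v² + 12.192 v − 497.84 = 0.
Positive root: v = −a·t_r + √((a·t_r)² + 2a·d) = −6.096 + √(37.161 + 497.84) = 17.0341 m/s.

Maximum speed ≈ 17.0 m/s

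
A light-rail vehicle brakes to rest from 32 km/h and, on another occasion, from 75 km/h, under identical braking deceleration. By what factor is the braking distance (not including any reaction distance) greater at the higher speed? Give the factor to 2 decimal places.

Factor ≈ 5.49

Braking distance d = v²/(2a), so with a fixed, d ∝ v².
Factor = (75/32)² = 2.3438² = 5.4934.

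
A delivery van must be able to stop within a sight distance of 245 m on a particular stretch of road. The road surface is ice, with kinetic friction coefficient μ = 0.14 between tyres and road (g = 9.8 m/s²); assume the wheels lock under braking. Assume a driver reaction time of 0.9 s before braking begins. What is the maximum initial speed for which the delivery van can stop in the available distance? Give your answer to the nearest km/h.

Maximum speed ≈ 89 km/h

a = μg = 0.14 × 9.8 = 1.372 m/s².
Stopping distance: v·t_r + v²/(2a) = 245 with t_r = 0.9 s and a = 1.372 m/s².
So v² + 2.470 v − 672.28 = 0.
Positive root: v = −a·t_r + √((a·t_r)² + 2a·d) = −1.235 + √(1.525 + 672.28) = 24.7228 m/s.
24.7228 m/s × 3.6 = 89.002 km/h.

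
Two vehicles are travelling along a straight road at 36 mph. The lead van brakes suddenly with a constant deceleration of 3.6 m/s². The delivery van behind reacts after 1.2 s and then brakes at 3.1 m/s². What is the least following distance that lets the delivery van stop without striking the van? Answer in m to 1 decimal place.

Minimum gap ≈ 25.1 m

36 mph × 0.44704 = 16.0934 m/s.
Leader travels v²/(2a_L) = 258.998 / 7.200 = 35.972 m before stopping.
Follower covers v·t_r = 16.0934 × 1.2 = 19.312 m while reacting, then v²/(2a_F) = 258.998 / 6.200 = 41.774 m while braking, for a total of 19.312 + 41.774 = 61.086 m.
Since a_F ≤ a_L and the follower starts braking later, the follower is never slower than the leader, so the closest approach is when both have stopped.
Minimum gap = 61.086 − 35.972 = 25.114 m.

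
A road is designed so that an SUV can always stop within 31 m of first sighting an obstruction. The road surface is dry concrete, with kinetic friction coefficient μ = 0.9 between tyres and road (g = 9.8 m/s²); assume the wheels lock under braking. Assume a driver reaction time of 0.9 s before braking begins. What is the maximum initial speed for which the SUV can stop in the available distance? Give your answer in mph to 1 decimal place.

Maximum speed ≈ 37.5 mph

a = μg = 0.9 × 9.8 = 8.820 m/s².
Stopping distance: v·t_r + v²/(2a) = 31 with t_r = 0.9 s and a = 8.820 m/s².
So v² + 15.876 v − 546.84 = 0.
Positive root: v = −a·t_r + √((a·t_r)² + 2a·d) = −7.938 + √(63.012 + 546.84) = 16.7572 m/s.
16.7572 m/s ÷ 0.44704 = 37.485 mph.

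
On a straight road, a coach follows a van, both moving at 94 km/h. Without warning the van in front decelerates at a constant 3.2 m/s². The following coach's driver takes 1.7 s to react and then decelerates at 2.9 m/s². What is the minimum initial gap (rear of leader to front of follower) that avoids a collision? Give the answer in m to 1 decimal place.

Minimum gap ≈ 55.4 m

94 km/h ÷ 3.6 = 26.1111 m/s.
Leader travels v²/(2a_L) = 681.790 / 6.400 = 106.530 m before stopping.
Follower covers v·t_r = 26.1111 × 1.7 = 44.389 m while reacting, then v²/(2a_F) = 681.790 / 5.800 = 117.550 m while braking, for a total of 44.389 + 117.550 = 161.939 m.
Since a_F ≤ a_L and the follower starts braking later, the follower is never slower than the leader, so the closest approach is when both have stopped.
Minimum gap = 161.939 − 106.530 = 55.409 m.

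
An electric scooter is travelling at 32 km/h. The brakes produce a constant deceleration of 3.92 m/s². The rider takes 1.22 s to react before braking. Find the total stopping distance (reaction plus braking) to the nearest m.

Total stopping distance ≈ 21 m

32 km/h ÷ 3.6 = 8.8889 m/s.
Reaction distance = v·t_r = 8.8889 × 1.22 = 10.844 m.
Braking distance = v²/(2a) = 8.8889² / (2 × 3.920) = 79.013 / 7.840 = 10.078 m.
Total = 10.844 + 10.078 = 20.922 m.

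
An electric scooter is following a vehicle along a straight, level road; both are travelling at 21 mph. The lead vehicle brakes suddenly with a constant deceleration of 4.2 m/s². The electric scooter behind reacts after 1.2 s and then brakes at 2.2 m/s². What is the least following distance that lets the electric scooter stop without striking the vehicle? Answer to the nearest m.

21 mph × 0.44704 = 9.3878 m/s.
Leader travels v²/(2a_L) = 88.131 / 8.400 = 10.492 m before stopping.
Follower covers v·t_r = 9.3878 × 1.2 = 11.265 m while reacting, then v²/(2a_F) = 88.131 / 4.400 = 20.030 m while braking, for a total of 11.265 + 20.030 = 31.295 m.
Since a_F ≤ a_L and the follower starts braking later, the follower is never slower than the leader, so the closest approach is when both have stopped.
Minimum gap = 31.295 − 10.492 = 20.803 m.

Minimum gap ≈ 21 m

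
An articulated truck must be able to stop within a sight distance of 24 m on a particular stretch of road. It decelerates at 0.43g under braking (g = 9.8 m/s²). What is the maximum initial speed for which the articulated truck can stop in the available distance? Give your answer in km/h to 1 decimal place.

a = 0.43 × 9.8 = 4.214 m/s².
v²/(2a) = d ⇒ v = √(2 × 4.214 × 24) = √202.27 = 14.2222 m/s.
14.2222 m/s × 3.6 = 51.200 km/h.

Maximum speed ≈ 51.2 km/h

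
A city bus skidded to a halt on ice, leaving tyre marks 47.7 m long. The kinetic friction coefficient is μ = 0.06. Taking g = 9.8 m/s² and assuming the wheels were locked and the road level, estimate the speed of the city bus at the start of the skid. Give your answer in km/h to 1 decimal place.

Deceleration a = μg = 0.06 × 9.8 = 0.588 m/s².
v = √(2a·d) = √(2 × 0.588 × 47.7) = √56.095 = 7.4897 m/s.
= 7.4897 × 3.6 = 26.963 km/h.

Initial speed ≈ 27.0 km/h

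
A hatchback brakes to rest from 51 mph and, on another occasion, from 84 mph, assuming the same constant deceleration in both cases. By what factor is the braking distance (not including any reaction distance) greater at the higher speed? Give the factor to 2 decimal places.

Braking distance d = v²/(2a), so with a fixed, d ∝ v².
Factor = (84/51)² = 1.6471² = 2.7129.

Factor ≈ 2.71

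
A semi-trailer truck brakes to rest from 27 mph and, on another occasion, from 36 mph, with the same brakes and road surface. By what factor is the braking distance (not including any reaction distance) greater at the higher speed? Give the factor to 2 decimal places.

Factor ≈ 1.78

Braking distance d = v²/(2a), so with a fixed, d ∝ v².
Factor = (36/27)² = 1.3333² = 1.7777.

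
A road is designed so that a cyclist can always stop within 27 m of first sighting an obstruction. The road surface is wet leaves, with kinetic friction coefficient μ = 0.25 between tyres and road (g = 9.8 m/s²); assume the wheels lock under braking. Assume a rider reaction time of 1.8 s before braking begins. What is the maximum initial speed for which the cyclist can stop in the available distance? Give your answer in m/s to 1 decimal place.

a = μg = 0.25 × 9.8 = 2.450 m/s².
Stopping distance: v·t_r + v²/(2a) = 27 with t_r = 1.8 s and a = 2.450 m/s².
So v² + 8.820 v − 132.30 = 0.
Positive root: v = −a·t_r + √((a·t_r)² + 2a·d) = −4.410 + √(19.448 + 132.30) = 7.9086 m/s.

Maximum speed ≈ 7.9 m/s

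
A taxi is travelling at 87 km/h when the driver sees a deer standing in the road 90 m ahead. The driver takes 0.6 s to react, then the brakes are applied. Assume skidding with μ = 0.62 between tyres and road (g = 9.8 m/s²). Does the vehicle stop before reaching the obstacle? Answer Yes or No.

87 km/h ÷ 3.6 = 24.1667 m/s.
a = μg = 0.62 × 9.8 = 6.076 m/s².
Reaction distance = 24.1667 × 0.6 = 14.500 m.
Braking distance = v²/(2a) = 584.029 / 12.152 = 48.060 m.
Total stopping distance = 14.500 + 48.060 = 62.560 m, vs 90 m available — it stops with 90 − 62.560 = 27.440 m to spare.

Yes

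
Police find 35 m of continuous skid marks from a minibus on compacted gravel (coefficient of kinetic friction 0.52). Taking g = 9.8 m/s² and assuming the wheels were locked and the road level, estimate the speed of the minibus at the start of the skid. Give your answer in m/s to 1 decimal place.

Deceleration a = μg = 0.52 × 9.8 = 5.096 m/s².
v = √(2a·d) = √(2 × 5.096 × 35) = √356.720 = 18.8870 m/s.

Initial speed ≈ 18.9 m/s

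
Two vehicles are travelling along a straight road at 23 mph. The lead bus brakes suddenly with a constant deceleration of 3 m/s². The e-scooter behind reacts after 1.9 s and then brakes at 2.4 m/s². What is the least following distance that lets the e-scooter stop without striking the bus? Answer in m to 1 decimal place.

23 mph × 0.44704 = 10.2819 m/s.
Leader travels v²/(2a_L) = 105.717 / 6.000 = 17.619 m before stopping.
Follower covers v·t_r = 10.2819 × 1.9 = 19.536 m while reacting, then v²/(2a_F) = 105.717 / 4.800 = 22.024 m while braking, for a total of 19.536 + 22.024 = 41.560 m.
Since a_F ≤ a_L and the follower starts braking later, the follower is never slower than the leader, so the closest approach is when both have stopped.
Minimum gap = 41.560 − 17.619 = 23.941 m.

Minimum gap ≈ 23.9 m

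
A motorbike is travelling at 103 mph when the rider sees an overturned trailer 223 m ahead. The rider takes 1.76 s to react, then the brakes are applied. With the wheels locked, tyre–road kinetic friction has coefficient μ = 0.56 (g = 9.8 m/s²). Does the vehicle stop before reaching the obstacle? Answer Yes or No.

103 mph × 0.44704 = 46.0451 m/s.
a = μg = 0.56 × 9.8 = 5.488 m/s².
Reaction distance = 46.0451 × 1.76 = 81.039 m.
Braking distance = v²/(2a) = 2120.151 / 10.976 = 193.162 m.
Total stopping distance = 81.039 + 193.162 = 274.201 m, vs 223 m available — it cannot stop in time and overshoots by 274.201 − 223 = 51.201 m.

No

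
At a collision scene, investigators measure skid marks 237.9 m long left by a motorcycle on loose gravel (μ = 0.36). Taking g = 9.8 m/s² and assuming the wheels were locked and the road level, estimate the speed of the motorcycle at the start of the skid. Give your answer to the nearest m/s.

Initial speed ≈ 41 m/s

Deceleration a = μg = 0.36 × 9.8 = 3.528 m/s².
v = √(2a·d) = √(2 × 3.528 × 237.9) = √1678.622 = 40.9710 m/s.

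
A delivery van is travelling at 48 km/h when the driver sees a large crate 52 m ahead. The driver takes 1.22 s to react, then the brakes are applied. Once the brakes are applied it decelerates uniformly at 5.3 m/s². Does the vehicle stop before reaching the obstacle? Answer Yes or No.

48 km/h ÷ 3.6 = 13.3333 m/s.
Reaction distance = 13.3333 × 1.22 = 16.267 m.
Braking distance = v²/(2a) = 177.777 / 10.600 = 16.771 m.
Total stopping distance = 16.267 + 16.771 = 33.038 m, vs 52 m available — it stops with 52 − 33.038 = 18.962 m to spare.

Yes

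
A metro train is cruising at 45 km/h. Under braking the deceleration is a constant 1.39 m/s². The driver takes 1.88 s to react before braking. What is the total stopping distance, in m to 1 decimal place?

45 km/h ÷ 3.6 = 12.5000 m/s.
Reaction distance = v·t_r = 12.5000 × 1.88 = 23.500 m.
Braking distance = v²/(2a) = 12.5000² / (2 × 1.390) = 156.250 / 2.780 = 56.205 m.
Total = 23.500 + 56.205 = 79.705 m.

Total stopping distance ≈ 79.7 m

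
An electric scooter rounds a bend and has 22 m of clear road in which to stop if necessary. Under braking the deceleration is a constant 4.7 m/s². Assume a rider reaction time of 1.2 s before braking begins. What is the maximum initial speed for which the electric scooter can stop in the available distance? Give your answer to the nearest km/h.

Maximum speed ≈ 35 km/h

Stopping distance: v·t_r + v²/(2a) = 22 with t_r = 1.2 s and a = 4.700 m/s².
So v² + 11.280 v − 206.80 = 0.
Positive root: v = −a·t_r + √((a·t_r)² + 2a·d) = −5.640 + √(31.810 + 206.80) = 9.8070 m/s.
9.8070 m/s × 3.6 = 35.305 km/h.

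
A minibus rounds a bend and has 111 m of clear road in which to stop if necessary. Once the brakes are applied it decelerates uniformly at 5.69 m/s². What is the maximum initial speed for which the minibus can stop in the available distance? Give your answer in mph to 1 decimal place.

v²/(2a) = d ⇒ v = √(2 × 5.690 × 111) = √1263.18 = 35.5412 m/s.
35.5412 m/s ÷ 0.44704 = 79.503 mph.

Maximum speed ≈ 79.5 mph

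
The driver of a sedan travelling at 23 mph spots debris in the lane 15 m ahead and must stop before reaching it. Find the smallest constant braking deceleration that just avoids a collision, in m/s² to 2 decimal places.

23 mph × 0.44704 = 10.2819 m/s.
v² = 2a·d ⇒ a = v²/(2d) = 10.2819² / (2 × 15.000) = 105.717 / 30.000 = 3.5239 m/s².

Required deceleration ≈ 3.52 m/s²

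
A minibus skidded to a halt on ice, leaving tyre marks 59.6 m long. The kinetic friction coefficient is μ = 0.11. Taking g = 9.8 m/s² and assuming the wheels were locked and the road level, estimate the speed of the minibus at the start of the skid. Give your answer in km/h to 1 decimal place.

Deceleration a = μg = 0.11 × 9.8 = 1.078 m/s².
v = √(2a·d) = √(2 × 1.078 × 59.6) = √128.498 = 11.3357 m/s.
= 11.3357 × 3.6 = 40.809 km/h.

Initial speed ≈ 40.8 km/h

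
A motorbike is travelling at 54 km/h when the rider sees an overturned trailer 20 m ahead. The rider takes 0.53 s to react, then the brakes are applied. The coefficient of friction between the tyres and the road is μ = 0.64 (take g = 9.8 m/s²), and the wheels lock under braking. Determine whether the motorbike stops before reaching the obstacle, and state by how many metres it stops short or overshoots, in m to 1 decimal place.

No — it overshoots by 5.9 m

54 km/h ÷ 3.6 = 15.0000 m/s.
a = μg = 0.64 × 9.8 = 6.272 m/s².
Reaction distance = 15.0000 × 0.53 = 7.950 m.
Braking distance = v²/(2a) = 225.000 / 12.544 = 17.937 m.
Total stopping distance = 7.950 + 17.937 = 25.887 m, vs 20 m available — it cannot stop in time and overshoots by 25.887 − 20 = 5.887 m.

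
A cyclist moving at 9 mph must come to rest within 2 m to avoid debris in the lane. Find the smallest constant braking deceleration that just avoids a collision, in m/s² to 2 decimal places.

Required deceleration ≈ 4.05 m/s²

9 mph × 0.44704 = 4.0234 m/s.
v² = 2a·d ⇒ a = v²/(2d) = 4.0234² / (2 × 2.000) = 16.188 / 4.000 = 4.0470 m/s².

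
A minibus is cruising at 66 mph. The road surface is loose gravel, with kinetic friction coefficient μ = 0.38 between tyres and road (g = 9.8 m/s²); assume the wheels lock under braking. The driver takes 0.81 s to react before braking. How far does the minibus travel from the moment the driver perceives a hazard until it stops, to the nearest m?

66 mph × 0.44704 = 29.5046 m/s.
a = μg = 0.38 × 9.8 = 3.724 m/s².
Reaction distance = v·t_r = 29.5046 × 0.81 = 23.899 m.
Braking distance = v²/(2a) = 29.5046² / (2 × 3.724) = 870.521 / 7.448 = 116.880 m.
Total = 23.899 + 116.880 = 140.779 m.

Total stopping distance ≈ 141 m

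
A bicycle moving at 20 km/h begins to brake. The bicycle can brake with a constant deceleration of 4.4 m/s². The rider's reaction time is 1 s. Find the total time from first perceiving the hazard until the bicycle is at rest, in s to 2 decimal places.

20 km/h ÷ 3.6 = 5.5556 m/s.
Braking time = v/a = 5.5556 / 4.400 = 1.263 s.
Total = 1 + 1.263 = 2.263 s.

Total time ≈ 2.26 s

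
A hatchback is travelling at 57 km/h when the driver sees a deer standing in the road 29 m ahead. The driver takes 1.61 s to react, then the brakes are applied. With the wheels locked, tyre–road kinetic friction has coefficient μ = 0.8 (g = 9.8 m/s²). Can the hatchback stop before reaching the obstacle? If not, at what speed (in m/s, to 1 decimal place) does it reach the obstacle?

57 km/h ÷ 3.6 = 15.8333 m/s.
a = μg = 0.8 × 9.8 = 7.840 m/s².
Reaction distance = 15.8333 × 1.61 = 25.492 m.
Braking distance needed to stop: v²/(2a) = 250.693 / 15.680 = 15.988 m, so total needed = 25.492 + 15.988 = 41.480 m > 29 m — it cannot stop.
Distance remaining when braking begins: 29 − 25.492 = 3.508 m.
v² = v₀² − 2a·d = 250.693 − 2 × 7.840 × 3.508 = 195.688 m²/s².
v = √195.688 = 13.989 m/s.

No — it strikes the obstacle at 14.0 m/s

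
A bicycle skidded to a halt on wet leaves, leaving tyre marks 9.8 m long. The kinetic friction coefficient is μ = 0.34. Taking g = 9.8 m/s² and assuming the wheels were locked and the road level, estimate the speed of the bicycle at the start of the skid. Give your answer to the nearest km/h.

Deceleration a = μg = 0.34 × 9.8 = 3.332 m/s².
v = √(2a·d) = √(2 × 3.332 × 9.8) = √65.307 = 8.0813 m/s.
= 8.0813 × 3.6 = 29.093 km/h.

Initial speed ≈ 29 km/h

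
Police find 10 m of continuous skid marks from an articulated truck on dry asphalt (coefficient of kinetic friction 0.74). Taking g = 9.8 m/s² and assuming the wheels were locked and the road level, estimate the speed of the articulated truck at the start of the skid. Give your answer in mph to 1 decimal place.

Initial speed ≈ 26.9 mph

Deceleration a = μg = 0.74 × 9.8 = 7.252 m/s².
v = √(2a·d) = √(2 × 7.252 × 10) = √145.040 = 12.0433 m/s.
= 12.0433 ÷ 0.44704 = 26.940 mph.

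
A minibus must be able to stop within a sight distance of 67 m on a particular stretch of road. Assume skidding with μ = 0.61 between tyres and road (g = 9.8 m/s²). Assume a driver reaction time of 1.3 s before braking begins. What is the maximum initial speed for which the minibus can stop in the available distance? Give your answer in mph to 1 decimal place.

Maximum speed ≈ 48.3 mph

a = μg = 0.61 × 9.8 = 5.978 m/s².
Stopping distance: v·t_r + v²/(2a) = 67 with t_r = 1.3 s and a = 5.978 m/s².
So v² + 15.543 v − 801.05 = 0.
Positive root: v = −a·t_r + √((a·t_r)² + 2a·d) = −7.771 + √(60.388 + 801.05) = 21.5793 m/s.
21.5793 m/s ÷ 0.44704 = 48.272 mph.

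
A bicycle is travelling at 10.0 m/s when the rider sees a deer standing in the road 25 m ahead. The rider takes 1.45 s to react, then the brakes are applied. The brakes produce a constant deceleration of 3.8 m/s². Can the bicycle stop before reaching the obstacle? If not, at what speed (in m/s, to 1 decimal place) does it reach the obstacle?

No — it strikes the obstacle at 4.5 m/s

Reaction distance = 10.0000 × 1.45 = 14.500 m.
Braking distance needed to stop: v²/(2a) = 100.000 / 7.600 = 13.158 m, so total needed = 14.500 + 13.158 = 27.658 m > 25 m — it cannot stop.
Distance remaining when braking begins: 25 − 14.500 = 10.500 m.
v² = v₀² − 2a·d = 100.000 − 2 × 3.800 × 10.500 = 20.200 m²/s².
v = √20.200 = 4.494 m/s.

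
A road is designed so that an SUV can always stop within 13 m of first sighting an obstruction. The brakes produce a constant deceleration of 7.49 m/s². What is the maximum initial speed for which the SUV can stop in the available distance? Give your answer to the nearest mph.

v²/(2a) = d ⇒ v = √(2 × 7.490 × 13) = √194.74 = 13.9549 m/s.
13.9549 m/s ÷ 0.44704 = 31.216 mph.

Maximum speed ≈ 31 mph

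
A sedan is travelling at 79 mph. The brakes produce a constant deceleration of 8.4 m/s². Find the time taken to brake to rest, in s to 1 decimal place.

79 mph × 0.44704 = 35.3162 m/s.
Braking time = v/a = 35.3162 / 8.400 = 4.204 s.

Braking time ≈ 4.2 s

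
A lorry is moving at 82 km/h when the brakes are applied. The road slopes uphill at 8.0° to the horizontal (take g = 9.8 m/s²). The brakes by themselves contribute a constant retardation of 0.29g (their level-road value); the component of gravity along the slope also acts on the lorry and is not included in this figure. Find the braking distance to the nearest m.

82 km/h ÷ 3.6 = 22.7778 m/s.
a = 0.29 × 9.8 = 2.842 m/s².
Gravity along the uphill slope adds to the braking deceleration: a_eff = 2.842 + 9.8·sin 8.0° = 2.842 + 1.364 = 4.206 m/s².
Braking distance = v²/(2a) = 22.7778² / (2 × 4.206) = 518.828 / 8.412 = 61.677 m.

Braking distance ≈ 62 m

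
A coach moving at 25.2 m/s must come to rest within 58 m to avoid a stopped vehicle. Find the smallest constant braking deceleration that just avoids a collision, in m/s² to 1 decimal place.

Required deceleration ≈ 5.5 m/s²

v² = 2a·d ⇒ a = v²/(2d) = 25.2000² / (2 × 58.000) = 635.040 / 116.000 = 5.4745 m/s².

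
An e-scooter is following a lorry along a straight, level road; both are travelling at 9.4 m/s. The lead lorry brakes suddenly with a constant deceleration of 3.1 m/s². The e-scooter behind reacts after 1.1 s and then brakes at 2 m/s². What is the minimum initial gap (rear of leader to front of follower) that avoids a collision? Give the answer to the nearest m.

Minimum gap ≈ 18 m

Leader travels v²/(2a_L) = 88.360 / 6.200 = 14.252 m before stopping.
Follower covers v·t_r = 9.4000 × 1.1 = 10.340 m while reacting, then v²/(2a_F) = 88.360 / 4.000 = 22.090 m while braking, for a total of 10.340 + 22.090 = 32.430 m.
Since a_F ≤ a_L and the follower starts braking later, the follower is never slower than the leader, so the closest approach is when both have stopped.
Minimum gap = 32.430 − 14.252 = 18.178 m.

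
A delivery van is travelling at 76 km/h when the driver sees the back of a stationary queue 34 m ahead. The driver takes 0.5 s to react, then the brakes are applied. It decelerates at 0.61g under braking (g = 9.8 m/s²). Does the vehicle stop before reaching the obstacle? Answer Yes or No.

76 km/h ÷ 3.6 = 21.1111 m/s.
a = 0.61 × 9.8 = 5.978 m/s².
Reaction distance = 21.1111 × 0.5 = 10.556 m.
Braking distance = v²/(2a) = 445.679 / 11.956 = 37.277 m.
Total stopping distance = 10.556 + 37.277 = 47.833 m, vs 34 m available — it cannot stop in time and overshoots by 47.833 − 34 = 13.833 m.

No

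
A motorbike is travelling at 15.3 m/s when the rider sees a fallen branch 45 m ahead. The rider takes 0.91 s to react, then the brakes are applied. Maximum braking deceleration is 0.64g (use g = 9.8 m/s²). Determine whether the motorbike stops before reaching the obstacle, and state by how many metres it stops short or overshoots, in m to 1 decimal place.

a = 0.64 × 9.8 = 6.272 m/s².
Reaction distance = 15.3000 × 0.91 = 13.923 m.
Braking distance = v²/(2a) = 234.090 / 12.544 = 18.662 m.
Total stopping distance = 13.923 + 18.662 = 32.585 m, vs 45 m available — it stops with 45 − 32.585 = 12.415 m to spare.

Yes — it stops 12.4 m short of the obstacle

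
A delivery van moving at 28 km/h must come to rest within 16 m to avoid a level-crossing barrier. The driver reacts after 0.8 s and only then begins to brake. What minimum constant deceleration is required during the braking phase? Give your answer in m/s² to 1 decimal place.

28 km/h ÷ 3.6 = 7.7778 m/s.
Distance covered during reaction = 7.7778 × 0.8 = 6.222 m.
Distance available for braking: 16 − 6.222 = 9.778 m.
v² = 2a·d ⇒ a = v²/(2d) = 7.7778² / (2 × 9.778) = 60.494 / 19.556 = 3.0934 m/s².

Required deceleration ≈ 3.1 m/s²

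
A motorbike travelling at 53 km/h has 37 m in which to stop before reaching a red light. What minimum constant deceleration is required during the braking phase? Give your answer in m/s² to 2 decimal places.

53 km/h ÷ 3.6 = 14.7222 m/s.
v² = 2a·d ⇒ a = v²/(2d) = 14.7222² / (2 × 37.000) = 216.743 / 74.000 = 2.9290 m/s².

Required deceleration ≈ 2.93 m/s²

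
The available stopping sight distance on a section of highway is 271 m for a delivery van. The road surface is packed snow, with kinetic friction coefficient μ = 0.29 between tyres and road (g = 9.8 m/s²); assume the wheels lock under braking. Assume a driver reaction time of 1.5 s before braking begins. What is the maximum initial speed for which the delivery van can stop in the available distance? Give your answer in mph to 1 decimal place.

Maximum speed ≈ 78.8 mph

a = μg = 0.29 × 9.8 = 2.842 m/s².
Stopping distance: v·t_r + v²/(2a) = 271 with t_r = 1.5 s and a = 2.842 m/s².
So v² + 8.526 v − 1540.36 = 0.
Positive root: v = −a·t_r + √((a·t_r)² + 2a·d) = −4.263 + √(18.173 + 1540.36) = 35.2153 m/s.
35.2153 m/s ÷ 0.44704 = 78.774 mph.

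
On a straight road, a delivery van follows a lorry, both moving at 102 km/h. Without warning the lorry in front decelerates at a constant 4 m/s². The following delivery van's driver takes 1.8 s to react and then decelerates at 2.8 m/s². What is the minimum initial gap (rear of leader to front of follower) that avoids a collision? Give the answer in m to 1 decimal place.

102 km/h ÷ 3.6 = 28.3333 m/s.
Leader travels v²/(2a_L) = 802.776 / 8.000 = 100.347 m before stopping.
Follower covers v·t_r = 28.3333 × 1.8 = 51.000 m while reacting, then v²/(2a_F) = 802.776 / 5.600 = 143.353 m while braking, for a total of 51.000 + 143.353 = 194.353 m.
Since a_F ≤ a_L and the follower starts braking later, the follower is never slower than the leader, so the closest approach is when both have stopped.
Minimum gap = 194.353 − 100.347 = 94.006 m.

Minimum gap ≈ 94.0 m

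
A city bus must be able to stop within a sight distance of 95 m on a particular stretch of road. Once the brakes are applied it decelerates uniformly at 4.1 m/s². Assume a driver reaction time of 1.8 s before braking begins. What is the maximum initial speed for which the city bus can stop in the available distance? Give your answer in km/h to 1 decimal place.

Maximum speed ≈ 77.4 km/h

Stopping distance: v·t_r + v²/(2a) = 95 with t_r = 1.8 s and a = 4.100 m/s².
So v² + 14.760 v − 779.00 = 0.
Positive root: v = −a·t_r + √((a·t_r)² + 2a·d) = −7.380 + √(54.464 + 779.00) = 21.4898 m/s.
21.4898 m/s × 3.6 = 77.363 km/h.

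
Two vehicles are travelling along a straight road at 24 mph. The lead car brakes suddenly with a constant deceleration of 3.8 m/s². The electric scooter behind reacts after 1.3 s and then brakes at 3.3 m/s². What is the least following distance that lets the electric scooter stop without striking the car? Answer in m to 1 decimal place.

Minimum gap ≈ 16.2 m

24 mph × 0.44704 = 10.7290 m/s.
Leader travels v²/(2a_L) = 115.111 / 7.600 = 15.146 m before stopping.
Follower covers v·t_r = 10.7290 × 1.3 = 13.948 m while reacting, then v²/(2a_F) = 115.111 / 6.600 = 17.441 m while braking, for a total of 13.948 + 17.441 = 31.389 m.
Since a_F ≤ a_L and the follower starts braking later, the follower is never slower than the leader, so the closest approach is when both have stopped.
Minimum gap = 31.389 − 15.146 = 16.243 m.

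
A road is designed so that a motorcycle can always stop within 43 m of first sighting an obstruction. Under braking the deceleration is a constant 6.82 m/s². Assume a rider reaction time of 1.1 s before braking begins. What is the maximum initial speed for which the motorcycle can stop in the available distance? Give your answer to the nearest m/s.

Maximum speed ≈ 18 m/s

Stopping distance: v·t_r + v²/(2a) = 43 with t_r = 1.1 s and a = 6.820 m/s².
So v² + 15.004 v − 586.52 = 0.
Positive root: v = −a·t_r + √((a·t_r)² + 2a·d) = −7.502 + √(56.280 + 586.52) = 17.8515 m/s.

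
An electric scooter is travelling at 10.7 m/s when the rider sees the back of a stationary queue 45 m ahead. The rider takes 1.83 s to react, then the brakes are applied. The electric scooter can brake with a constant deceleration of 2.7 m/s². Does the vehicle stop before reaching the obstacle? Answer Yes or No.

Yes

Reaction distance = 10.7000 × 1.83 = 19.581 m.
Braking distance = v²/(2a) = 114.490 / 5.400 = 21.202 m.
Total stopping distance = 19.581 + 21.202 = 40.783 m, vs 45 m available — it stops with 45 − 40.783 = 4.217 m to spare.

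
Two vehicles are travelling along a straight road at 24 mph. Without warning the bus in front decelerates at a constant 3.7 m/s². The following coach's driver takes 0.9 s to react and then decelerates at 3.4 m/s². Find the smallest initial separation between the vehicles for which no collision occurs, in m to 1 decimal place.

24 mph × 0.44704 = 10.7290 m/s.
Leader travels v²/(2a_L) = 115.111 / 7.400 = 15.556 m before stopping.
Follower covers v·t_r = 10.7290 × 0.9 = 9.656 m while reacting, then v²/(2a_F) = 115.111 / 6.800 = 16.928 m while braking, for a total of 9.656 + 16.928 = 26.584 m.
Since a_F ≤ a_L and the follower starts braking later, the follower is never slower than the leader, so the closest approach is when both have stopped.
Minimum gap = 26.584 − 15.556 = 11.028 m.

Minimum gap ≈ 11.0 m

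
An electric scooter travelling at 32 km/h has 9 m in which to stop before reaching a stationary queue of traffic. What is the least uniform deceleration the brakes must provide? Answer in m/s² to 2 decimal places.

Required deceleration ≈ 4.39 m/s²

32 km/h ÷ 3.6 = 8.8889 m/s.
v² = 2a·d ⇒ a = v²/(2d) = 8.8889² / (2 × 9.000) = 79.013 / 18.000 = 4.3896 m/s².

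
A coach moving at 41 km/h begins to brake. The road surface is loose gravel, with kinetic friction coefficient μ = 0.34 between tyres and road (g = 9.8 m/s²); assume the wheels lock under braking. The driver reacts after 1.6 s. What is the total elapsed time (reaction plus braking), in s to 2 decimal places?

41 km/h ÷ 3.6 = 11.3889 m/s.
a = μg = 0.34 × 9.8 = 3.332 m/s².
Braking time = v/a = 11.3889 / 3.332 = 3.418 s.
Total = 1.6 + 3.418 = 5.018 s.

Total time ≈ 5.02 s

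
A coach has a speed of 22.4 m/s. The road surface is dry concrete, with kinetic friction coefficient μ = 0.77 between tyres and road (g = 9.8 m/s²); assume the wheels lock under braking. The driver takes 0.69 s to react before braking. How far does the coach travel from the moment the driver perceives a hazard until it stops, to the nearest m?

Total stopping distance ≈ 49 m

a = μg = 0.77 × 9.8 = 7.546 m/s².
Reaction distance = v·t_r = 22.4000 × 0.69 = 15.456 m.
Braking distance = v²/(2a) = 22.4000² / (2 × 7.546) = 501.760 / 15.092 = 33.247 m.
Total = 15.456 + 33.247 = 48.703 m.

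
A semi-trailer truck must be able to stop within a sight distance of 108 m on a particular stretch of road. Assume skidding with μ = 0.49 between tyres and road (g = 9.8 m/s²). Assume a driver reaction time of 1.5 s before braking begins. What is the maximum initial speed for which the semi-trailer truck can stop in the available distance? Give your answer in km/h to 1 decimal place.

a = μg = 0.49 × 9.8 = 4.802 m/s².
Stopping distance: v·t_r + v²/(2a) = 108 with t_r = 1.5 s and a = 4.802 m/s².
So v² + 14.406 v − 1037.23 = 0.
Positive root: v = −a·t_r + √((a·t_r)² + 2a·d) = −7.203 + √(51.883 + 1037.23) = 25.7987 m/s.
25.7987 m/s × 3.6 = 92.875 km/h.

Maximum speed ≈ 92.9 km/h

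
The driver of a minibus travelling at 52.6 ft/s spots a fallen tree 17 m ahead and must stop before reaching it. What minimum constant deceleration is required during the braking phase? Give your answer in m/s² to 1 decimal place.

52.6 ft/s × 0.3048 = 16.0325 m/s.
v² = 2a·d ⇒ a = v²/(2d) = 16.0325² / (2 × 17.000) = 257.041 / 34.000 = 7.5600 m/s².

Required deceleration ≈ 7.6 m/s²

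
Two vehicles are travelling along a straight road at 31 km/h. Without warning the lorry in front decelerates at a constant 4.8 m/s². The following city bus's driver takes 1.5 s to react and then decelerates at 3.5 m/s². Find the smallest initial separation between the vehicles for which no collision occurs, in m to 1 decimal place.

Minimum gap ≈ 15.8 m

31 km/h ÷ 3.6 = 8.6111 m/s.
Leader travels v²/(2a_L) = 74.151 / 9.600 = 7.724 m before stopping.
Follower covers v·t_r = 8.6111 × 1.5 = 12.917 m while reacting, then v²/(2a_F) = 74.151 / 7.000 = 10.593 m while braking, for a total of 12.917 + 10.593 = 23.510 m.
Since a_F ≤ a_L and the follower starts braking later, the follower is never slower than the leader, so the closest approach is when both have stopped.
Minimum gap = 23.510 − 7.724 = 15.786 m.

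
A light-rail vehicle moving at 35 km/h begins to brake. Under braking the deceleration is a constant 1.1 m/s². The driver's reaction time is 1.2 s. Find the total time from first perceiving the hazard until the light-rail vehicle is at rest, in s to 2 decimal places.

35 km/h ÷ 3.6 = 9.7222 m/s.
Braking time = v/a = 9.7222 / 1.100 = 8.838 s.
Total = 1.2 + 8.838 = 10.038 s.

Total time ≈ 10.04 s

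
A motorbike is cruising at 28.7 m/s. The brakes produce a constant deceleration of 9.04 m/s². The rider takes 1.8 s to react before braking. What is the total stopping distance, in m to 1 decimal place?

Reaction distance = v·t_r = 28.7000 × 1.8 = 51.660 m.
Braking distance = v²/(2a) = 28.7000² / (2 × 9.040) = 823.690 / 18.080 = 45.558 m.
Total = 51.660 + 45.558 = 97.218 m.

Total stopping distance ≈ 97.2 m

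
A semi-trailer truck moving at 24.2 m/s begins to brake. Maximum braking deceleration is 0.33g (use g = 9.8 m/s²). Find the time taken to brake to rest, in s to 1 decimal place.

Braking time ≈ 7.5 s

a = 0.33 × 9.8 = 3.234 m/s².
Braking time = v/a = 24.2000 / 3.234 = 7.483 s.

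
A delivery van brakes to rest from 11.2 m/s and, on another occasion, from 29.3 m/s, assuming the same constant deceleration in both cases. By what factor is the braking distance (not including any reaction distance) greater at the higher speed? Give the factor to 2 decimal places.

Braking distance d = v²/(2a), so with a fixed, d ∝ v².
Factor = (29.3/11.2)² = 2.6161² = 6.8440.

Factor ≈ 6.84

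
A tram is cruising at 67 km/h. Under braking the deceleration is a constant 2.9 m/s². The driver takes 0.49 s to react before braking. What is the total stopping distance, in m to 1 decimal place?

67 km/h ÷ 3.6 = 18.6111 m/s.
Reaction distance = v·t_r = 18.6111 × 0.49 = 9.119 m.
Braking distance = v²/(2a) = 18.6111² / (2 × 2.900) = 346.373 / 5.800 = 59.719 m.
Total = 9.119 + 59.719 = 68.838 m.

Total stopping distance ≈ 68.8 m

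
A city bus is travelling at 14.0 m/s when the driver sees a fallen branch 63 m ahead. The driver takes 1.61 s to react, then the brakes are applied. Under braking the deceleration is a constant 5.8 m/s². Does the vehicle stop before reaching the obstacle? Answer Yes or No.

Yes

Reaction distance = 14.0000 × 1.61 = 22.540 m.
Braking distance = v²/(2a) = 196.000 / 11.600 = 16.897 m.
Total stopping distance = 22.540 + 16.897 = 39.437 m, vs 63 m available — it stops with 63 − 39.437 = 23.563 m to spare.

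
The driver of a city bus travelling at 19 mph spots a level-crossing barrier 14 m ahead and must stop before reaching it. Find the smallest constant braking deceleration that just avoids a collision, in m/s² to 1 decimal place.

19 mph × 0.44704 = 8.4938 m/s.
v² = 2a·d ⇒ a = v²/(2d) = 8.4938² / (2 × 14.000) = 72.145 / 28.000 = 2.5766 m/s².

Required deceleration ≈ 2.6 m/s²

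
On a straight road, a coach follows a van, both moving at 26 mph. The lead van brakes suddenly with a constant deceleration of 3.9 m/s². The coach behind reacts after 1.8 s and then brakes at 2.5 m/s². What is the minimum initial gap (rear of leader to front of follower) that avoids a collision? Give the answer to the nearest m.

26 mph × 0.44704 = 11.6230 m/s.
Leader travels v²/(2a_L) = 135.094 / 7.800 = 17.320 m before stopping.
Follower covers v·t_r = 11.6230 × 1.8 = 20.921 m while reacting, then v²/(2a_F) = 135.094 / 5.000 = 27.019 m while braking, for a total of 20.921 + 27.019 = 47.940 m.
Since a_F ≤ a_L and the follower starts braking later, the follower is never slower than the leader, so the closest approach is when both have stopped.
Minimum gap = 47.940 − 17.320 = 30.620 m.

Minimum gap ≈ 31 m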